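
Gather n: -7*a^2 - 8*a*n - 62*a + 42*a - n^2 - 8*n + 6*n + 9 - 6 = -7*a^2 - 20*a - n^2 + n*(-8*a - 2) + 3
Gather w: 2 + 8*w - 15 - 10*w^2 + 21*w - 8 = -10*w^2 + 29*w - 21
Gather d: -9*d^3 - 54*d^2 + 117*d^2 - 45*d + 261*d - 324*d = -9*d^3 + 63*d^2 - 108*d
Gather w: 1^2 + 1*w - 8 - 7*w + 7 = -6*w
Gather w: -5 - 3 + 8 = 0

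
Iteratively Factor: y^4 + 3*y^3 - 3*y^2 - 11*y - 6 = (y + 3)*(y^3 - 3*y - 2) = (y - 2)*(y + 3)*(y^2 + 2*y + 1) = (y - 2)*(y + 1)*(y + 3)*(y + 1)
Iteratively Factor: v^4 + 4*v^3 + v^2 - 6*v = (v + 3)*(v^3 + v^2 - 2*v) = v*(v + 3)*(v^2 + v - 2) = v*(v + 2)*(v + 3)*(v - 1)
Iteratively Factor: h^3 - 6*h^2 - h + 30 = (h - 5)*(h^2 - h - 6) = (h - 5)*(h + 2)*(h - 3)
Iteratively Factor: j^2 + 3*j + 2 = (j + 2)*(j + 1)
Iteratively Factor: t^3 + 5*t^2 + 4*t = (t)*(t^2 + 5*t + 4) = t*(t + 4)*(t + 1)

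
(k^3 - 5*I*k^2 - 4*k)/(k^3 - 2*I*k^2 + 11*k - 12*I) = k/(k + 3*I)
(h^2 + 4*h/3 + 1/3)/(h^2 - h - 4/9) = 3*(h + 1)/(3*h - 4)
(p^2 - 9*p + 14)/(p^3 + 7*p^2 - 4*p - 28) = (p - 7)/(p^2 + 9*p + 14)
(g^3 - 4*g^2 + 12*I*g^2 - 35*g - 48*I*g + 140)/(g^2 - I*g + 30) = (g^2 + g*(-4 + 7*I) - 28*I)/(g - 6*I)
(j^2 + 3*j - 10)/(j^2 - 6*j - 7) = (-j^2 - 3*j + 10)/(-j^2 + 6*j + 7)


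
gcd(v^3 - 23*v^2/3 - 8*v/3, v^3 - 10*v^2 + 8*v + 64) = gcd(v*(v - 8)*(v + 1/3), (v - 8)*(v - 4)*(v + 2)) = v - 8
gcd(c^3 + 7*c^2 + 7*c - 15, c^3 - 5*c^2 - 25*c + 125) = c + 5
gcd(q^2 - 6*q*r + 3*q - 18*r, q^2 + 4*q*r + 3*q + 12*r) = q + 3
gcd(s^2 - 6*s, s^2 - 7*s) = s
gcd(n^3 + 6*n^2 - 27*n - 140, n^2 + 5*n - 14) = n + 7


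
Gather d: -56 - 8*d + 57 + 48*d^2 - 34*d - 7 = 48*d^2 - 42*d - 6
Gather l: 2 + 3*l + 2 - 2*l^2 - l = -2*l^2 + 2*l + 4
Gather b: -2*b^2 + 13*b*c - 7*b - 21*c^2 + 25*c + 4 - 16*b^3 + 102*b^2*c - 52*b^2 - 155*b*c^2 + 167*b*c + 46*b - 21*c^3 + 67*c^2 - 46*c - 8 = -16*b^3 + b^2*(102*c - 54) + b*(-155*c^2 + 180*c + 39) - 21*c^3 + 46*c^2 - 21*c - 4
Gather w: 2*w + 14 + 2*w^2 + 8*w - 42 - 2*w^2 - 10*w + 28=0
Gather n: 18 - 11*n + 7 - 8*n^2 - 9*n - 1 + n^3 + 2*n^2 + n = n^3 - 6*n^2 - 19*n + 24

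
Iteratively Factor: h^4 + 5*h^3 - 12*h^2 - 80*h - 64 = (h + 1)*(h^3 + 4*h^2 - 16*h - 64) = (h + 1)*(h + 4)*(h^2 - 16) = (h + 1)*(h + 4)^2*(h - 4)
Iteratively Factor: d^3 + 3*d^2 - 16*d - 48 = (d + 3)*(d^2 - 16) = (d + 3)*(d + 4)*(d - 4)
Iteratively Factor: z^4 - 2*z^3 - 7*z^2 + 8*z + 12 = (z + 1)*(z^3 - 3*z^2 - 4*z + 12) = (z - 2)*(z + 1)*(z^2 - z - 6) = (z - 2)*(z + 1)*(z + 2)*(z - 3)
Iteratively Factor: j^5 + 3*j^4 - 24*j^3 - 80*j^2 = (j)*(j^4 + 3*j^3 - 24*j^2 - 80*j) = j^2*(j^3 + 3*j^2 - 24*j - 80) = j^2*(j + 4)*(j^2 - j - 20) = j^2*(j - 5)*(j + 4)*(j + 4)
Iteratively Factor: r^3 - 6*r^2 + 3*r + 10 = (r - 2)*(r^2 - 4*r - 5) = (r - 2)*(r + 1)*(r - 5)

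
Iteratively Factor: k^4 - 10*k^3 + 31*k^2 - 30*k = (k - 2)*(k^3 - 8*k^2 + 15*k) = k*(k - 2)*(k^2 - 8*k + 15) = k*(k - 5)*(k - 2)*(k - 3)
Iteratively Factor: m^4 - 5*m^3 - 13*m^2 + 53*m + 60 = (m - 5)*(m^3 - 13*m - 12) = (m - 5)*(m + 1)*(m^2 - m - 12) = (m - 5)*(m + 1)*(m + 3)*(m - 4)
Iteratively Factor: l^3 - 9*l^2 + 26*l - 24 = (l - 3)*(l^2 - 6*l + 8) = (l - 3)*(l - 2)*(l - 4)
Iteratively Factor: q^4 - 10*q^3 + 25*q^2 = (q)*(q^3 - 10*q^2 + 25*q) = q^2*(q^2 - 10*q + 25) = q^2*(q - 5)*(q - 5)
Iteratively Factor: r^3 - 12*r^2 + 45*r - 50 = (r - 5)*(r^2 - 7*r + 10) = (r - 5)*(r - 2)*(r - 5)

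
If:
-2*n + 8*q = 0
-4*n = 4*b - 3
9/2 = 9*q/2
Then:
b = -13/4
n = 4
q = 1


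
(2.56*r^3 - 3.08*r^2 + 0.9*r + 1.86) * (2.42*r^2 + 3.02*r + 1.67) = 6.1952*r^5 + 0.277600000000001*r^4 - 2.8484*r^3 + 2.0756*r^2 + 7.1202*r + 3.1062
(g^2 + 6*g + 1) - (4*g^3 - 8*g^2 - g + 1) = -4*g^3 + 9*g^2 + 7*g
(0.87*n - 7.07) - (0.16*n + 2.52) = 0.71*n - 9.59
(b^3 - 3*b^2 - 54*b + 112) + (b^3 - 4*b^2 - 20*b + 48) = 2*b^3 - 7*b^2 - 74*b + 160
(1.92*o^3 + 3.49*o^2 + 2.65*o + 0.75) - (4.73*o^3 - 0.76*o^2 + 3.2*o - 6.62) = -2.81*o^3 + 4.25*o^2 - 0.55*o + 7.37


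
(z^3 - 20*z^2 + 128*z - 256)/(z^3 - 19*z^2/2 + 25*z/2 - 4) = 2*(z^2 - 12*z + 32)/(2*z^2 - 3*z + 1)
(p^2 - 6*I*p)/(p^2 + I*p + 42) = p/(p + 7*I)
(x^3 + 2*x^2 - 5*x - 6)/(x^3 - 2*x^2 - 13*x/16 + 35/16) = 16*(x^2 + x - 6)/(16*x^2 - 48*x + 35)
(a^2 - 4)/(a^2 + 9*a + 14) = (a - 2)/(a + 7)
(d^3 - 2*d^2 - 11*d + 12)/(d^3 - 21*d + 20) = (d + 3)/(d + 5)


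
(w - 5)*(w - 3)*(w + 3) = w^3 - 5*w^2 - 9*w + 45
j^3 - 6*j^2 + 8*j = j*(j - 4)*(j - 2)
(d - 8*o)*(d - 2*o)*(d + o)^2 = d^4 - 8*d^3*o - 3*d^2*o^2 + 22*d*o^3 + 16*o^4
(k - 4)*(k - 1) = k^2 - 5*k + 4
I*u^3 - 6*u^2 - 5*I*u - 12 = (u + 3*I)*(u + 4*I)*(I*u + 1)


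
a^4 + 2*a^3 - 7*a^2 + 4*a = a*(a - 1)^2*(a + 4)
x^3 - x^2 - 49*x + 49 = (x - 7)*(x - 1)*(x + 7)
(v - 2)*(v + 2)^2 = v^3 + 2*v^2 - 4*v - 8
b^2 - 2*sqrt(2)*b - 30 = (b - 5*sqrt(2))*(b + 3*sqrt(2))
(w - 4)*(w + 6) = w^2 + 2*w - 24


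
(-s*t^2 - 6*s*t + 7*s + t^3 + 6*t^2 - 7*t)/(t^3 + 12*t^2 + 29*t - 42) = (-s + t)/(t + 6)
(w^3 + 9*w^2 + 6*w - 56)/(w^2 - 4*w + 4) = (w^2 + 11*w + 28)/(w - 2)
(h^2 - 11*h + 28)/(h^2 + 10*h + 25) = (h^2 - 11*h + 28)/(h^2 + 10*h + 25)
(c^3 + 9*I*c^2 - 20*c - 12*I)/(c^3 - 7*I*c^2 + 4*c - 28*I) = (c^2 + 7*I*c - 6)/(c^2 - 9*I*c - 14)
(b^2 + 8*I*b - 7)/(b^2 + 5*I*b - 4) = (b + 7*I)/(b + 4*I)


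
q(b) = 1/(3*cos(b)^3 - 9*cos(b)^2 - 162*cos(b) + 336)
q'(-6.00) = 0.00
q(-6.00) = 0.01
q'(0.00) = 0.00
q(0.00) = 0.01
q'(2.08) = -0.00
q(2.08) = 0.00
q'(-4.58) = -0.00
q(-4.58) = 0.00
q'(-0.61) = 0.00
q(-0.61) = 0.01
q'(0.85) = -0.00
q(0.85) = 0.00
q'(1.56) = -0.00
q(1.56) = 0.00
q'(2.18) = -0.00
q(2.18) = 0.00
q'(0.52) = -0.00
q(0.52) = 0.01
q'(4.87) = 0.00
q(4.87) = 0.00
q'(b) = (9*sin(b)*cos(b)^2 - 18*sin(b)*cos(b) - 162*sin(b))/(3*cos(b)^3 - 9*cos(b)^2 - 162*cos(b) + 336)^2 = (cos(b)^2 - 2*cos(b) - 18)*sin(b)/(cos(b)^3 - 3*cos(b)^2 - 54*cos(b) + 112)^2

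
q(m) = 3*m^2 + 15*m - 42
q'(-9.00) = -39.00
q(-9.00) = 66.00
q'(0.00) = 15.00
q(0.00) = -42.00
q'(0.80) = 19.80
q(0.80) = -28.08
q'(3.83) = 37.98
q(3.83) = 59.46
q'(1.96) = 26.76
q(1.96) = -1.08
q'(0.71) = 19.26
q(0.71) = -29.84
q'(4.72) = 43.32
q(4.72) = 95.64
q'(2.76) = 31.56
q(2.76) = 22.25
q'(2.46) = 29.76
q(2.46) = 13.05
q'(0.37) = 17.22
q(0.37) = -36.04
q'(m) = 6*m + 15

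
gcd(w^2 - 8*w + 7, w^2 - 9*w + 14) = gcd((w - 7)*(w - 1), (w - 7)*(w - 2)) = w - 7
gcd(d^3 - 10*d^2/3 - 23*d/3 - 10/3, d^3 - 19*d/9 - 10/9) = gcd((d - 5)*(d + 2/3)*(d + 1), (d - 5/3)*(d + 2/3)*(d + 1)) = d^2 + 5*d/3 + 2/3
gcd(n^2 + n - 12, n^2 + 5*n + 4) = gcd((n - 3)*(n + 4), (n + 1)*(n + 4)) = n + 4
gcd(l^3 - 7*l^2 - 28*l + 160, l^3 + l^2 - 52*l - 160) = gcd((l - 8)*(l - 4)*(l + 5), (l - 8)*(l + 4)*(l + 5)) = l^2 - 3*l - 40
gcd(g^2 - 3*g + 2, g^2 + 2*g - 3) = g - 1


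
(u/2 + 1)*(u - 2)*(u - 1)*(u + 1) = u^4/2 - 5*u^2/2 + 2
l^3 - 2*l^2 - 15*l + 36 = (l - 3)^2*(l + 4)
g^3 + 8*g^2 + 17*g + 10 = (g + 1)*(g + 2)*(g + 5)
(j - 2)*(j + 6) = j^2 + 4*j - 12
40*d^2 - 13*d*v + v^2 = (-8*d + v)*(-5*d + v)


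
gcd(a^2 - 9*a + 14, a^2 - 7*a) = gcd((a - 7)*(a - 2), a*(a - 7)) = a - 7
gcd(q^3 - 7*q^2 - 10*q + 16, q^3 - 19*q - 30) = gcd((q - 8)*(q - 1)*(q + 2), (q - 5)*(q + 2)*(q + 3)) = q + 2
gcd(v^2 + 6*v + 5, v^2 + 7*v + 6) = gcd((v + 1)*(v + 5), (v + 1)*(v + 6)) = v + 1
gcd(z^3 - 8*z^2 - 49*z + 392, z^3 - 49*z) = z^2 - 49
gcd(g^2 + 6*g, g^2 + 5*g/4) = g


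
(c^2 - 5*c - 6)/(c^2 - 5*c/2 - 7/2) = 2*(c - 6)/(2*c - 7)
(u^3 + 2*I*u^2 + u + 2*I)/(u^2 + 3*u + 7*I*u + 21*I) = (u^3 + 2*I*u^2 + u + 2*I)/(u^2 + u*(3 + 7*I) + 21*I)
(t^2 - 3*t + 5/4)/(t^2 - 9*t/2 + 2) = (t - 5/2)/(t - 4)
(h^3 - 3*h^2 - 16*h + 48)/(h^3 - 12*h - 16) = (h^2 + h - 12)/(h^2 + 4*h + 4)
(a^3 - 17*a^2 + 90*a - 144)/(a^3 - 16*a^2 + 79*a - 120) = (a - 6)/(a - 5)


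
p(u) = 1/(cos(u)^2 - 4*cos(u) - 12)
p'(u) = (2*sin(u)*cos(u) - 4*sin(u))/(cos(u)^2 - 4*cos(u) - 12)^2 = 2*(cos(u) - 2)*sin(u)/(sin(u)^2 + 4*cos(u) + 11)^2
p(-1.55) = -0.08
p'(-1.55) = 0.03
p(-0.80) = -0.07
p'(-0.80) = 0.01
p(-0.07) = -0.07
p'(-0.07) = 0.00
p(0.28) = -0.07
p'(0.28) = -0.00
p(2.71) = -0.13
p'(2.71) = -0.04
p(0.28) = -0.07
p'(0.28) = -0.00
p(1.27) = -0.08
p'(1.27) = -0.02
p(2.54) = -0.12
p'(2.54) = -0.05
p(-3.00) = -0.14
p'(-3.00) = 0.02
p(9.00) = -0.13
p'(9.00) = -0.04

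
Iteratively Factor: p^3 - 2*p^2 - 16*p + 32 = (p + 4)*(p^2 - 6*p + 8) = (p - 2)*(p + 4)*(p - 4)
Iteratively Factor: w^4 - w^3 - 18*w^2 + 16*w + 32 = (w + 1)*(w^3 - 2*w^2 - 16*w + 32) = (w + 1)*(w + 4)*(w^2 - 6*w + 8) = (w - 2)*(w + 1)*(w + 4)*(w - 4)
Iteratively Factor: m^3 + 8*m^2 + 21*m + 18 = (m + 3)*(m^2 + 5*m + 6) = (m + 3)^2*(m + 2)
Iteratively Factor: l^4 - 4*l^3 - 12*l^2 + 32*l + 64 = (l + 2)*(l^3 - 6*l^2 + 32) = (l - 4)*(l + 2)*(l^2 - 2*l - 8) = (l - 4)*(l + 2)^2*(l - 4)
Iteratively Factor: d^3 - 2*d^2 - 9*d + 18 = (d - 3)*(d^2 + d - 6) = (d - 3)*(d + 3)*(d - 2)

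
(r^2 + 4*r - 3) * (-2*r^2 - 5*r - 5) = -2*r^4 - 13*r^3 - 19*r^2 - 5*r + 15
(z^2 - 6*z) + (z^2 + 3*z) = 2*z^2 - 3*z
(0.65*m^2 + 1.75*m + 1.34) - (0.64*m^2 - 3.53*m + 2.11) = 0.01*m^2 + 5.28*m - 0.77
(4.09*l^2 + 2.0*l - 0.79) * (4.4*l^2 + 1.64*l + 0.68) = 17.996*l^4 + 15.5076*l^3 + 2.5852*l^2 + 0.0644*l - 0.5372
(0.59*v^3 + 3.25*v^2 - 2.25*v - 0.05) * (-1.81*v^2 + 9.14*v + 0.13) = -1.0679*v^5 - 0.4899*v^4 + 33.8542*v^3 - 20.052*v^2 - 0.7495*v - 0.0065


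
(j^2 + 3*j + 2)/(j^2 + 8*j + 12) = (j + 1)/(j + 6)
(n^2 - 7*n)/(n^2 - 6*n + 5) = n*(n - 7)/(n^2 - 6*n + 5)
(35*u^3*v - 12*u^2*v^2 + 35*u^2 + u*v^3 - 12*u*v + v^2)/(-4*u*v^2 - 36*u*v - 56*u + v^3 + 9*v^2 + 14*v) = (-35*u^3*v + 12*u^2*v^2 - 35*u^2 - u*v^3 + 12*u*v - v^2)/(4*u*v^2 + 36*u*v + 56*u - v^3 - 9*v^2 - 14*v)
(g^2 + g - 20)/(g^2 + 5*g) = (g - 4)/g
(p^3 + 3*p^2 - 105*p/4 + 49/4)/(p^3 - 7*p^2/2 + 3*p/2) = (2*p^2 + 7*p - 49)/(2*p*(p - 3))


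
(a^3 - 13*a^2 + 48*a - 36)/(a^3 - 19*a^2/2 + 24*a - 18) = 2*(a^2 - 7*a + 6)/(2*a^2 - 7*a + 6)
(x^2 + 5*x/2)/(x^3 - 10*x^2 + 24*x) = (x + 5/2)/(x^2 - 10*x + 24)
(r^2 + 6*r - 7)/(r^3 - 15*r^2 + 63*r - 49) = (r + 7)/(r^2 - 14*r + 49)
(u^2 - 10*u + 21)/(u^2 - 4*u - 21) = (u - 3)/(u + 3)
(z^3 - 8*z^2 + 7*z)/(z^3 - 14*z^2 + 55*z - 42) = z/(z - 6)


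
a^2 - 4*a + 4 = (a - 2)^2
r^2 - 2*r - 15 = (r - 5)*(r + 3)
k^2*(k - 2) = k^3 - 2*k^2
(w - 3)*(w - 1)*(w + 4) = w^3 - 13*w + 12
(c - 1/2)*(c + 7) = c^2 + 13*c/2 - 7/2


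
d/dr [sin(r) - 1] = cos(r)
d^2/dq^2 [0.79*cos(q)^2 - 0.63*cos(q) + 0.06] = 0.63*cos(q) - 1.58*cos(2*q)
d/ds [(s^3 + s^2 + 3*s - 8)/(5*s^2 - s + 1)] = (5*s^4 - 2*s^3 - 13*s^2 + 82*s - 5)/(25*s^4 - 10*s^3 + 11*s^2 - 2*s + 1)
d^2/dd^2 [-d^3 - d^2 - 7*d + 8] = -6*d - 2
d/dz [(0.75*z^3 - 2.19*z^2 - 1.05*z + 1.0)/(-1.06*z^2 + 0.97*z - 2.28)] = (-0.795*z^4 + 1.455*z^3 - 8.3673*z^2 + 12.1064*z + 1.424)/(1.1236*z^4 - 2.0564*z^3 + 5.7745*z^2 - 4.4232*z + 5.1984)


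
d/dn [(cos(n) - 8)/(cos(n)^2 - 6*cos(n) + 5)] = (cos(n)^2 - 16*cos(n) + 43)*sin(n)/(cos(n)^2 - 6*cos(n) + 5)^2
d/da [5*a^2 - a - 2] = 10*a - 1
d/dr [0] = 0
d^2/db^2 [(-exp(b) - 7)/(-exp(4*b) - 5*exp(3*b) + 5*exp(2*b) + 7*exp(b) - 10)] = (9*exp(8*b) + 167*exp(7*b) + 895*exp(6*b) + 1143*exp(5*b) - 1931*exp(4*b) - 1595*exp(3*b) - 2115*exp(2*b) + 1813*exp(b) + 590)*exp(b)/(exp(12*b) + 15*exp(11*b) + 60*exp(10*b) - 46*exp(9*b) - 480*exp(8*b) + 360*exp(7*b) + 1522*exp(6*b) - 1710*exp(5*b) - 1785*exp(4*b) + 3257*exp(3*b) - 30*exp(2*b) - 2100*exp(b) + 1000)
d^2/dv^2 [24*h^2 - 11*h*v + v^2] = 2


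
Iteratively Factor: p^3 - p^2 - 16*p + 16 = (p - 1)*(p^2 - 16) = (p - 1)*(p + 4)*(p - 4)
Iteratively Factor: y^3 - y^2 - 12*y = (y + 3)*(y^2 - 4*y) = y*(y + 3)*(y - 4)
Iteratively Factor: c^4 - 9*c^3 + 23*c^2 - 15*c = (c)*(c^3 - 9*c^2 + 23*c - 15) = c*(c - 3)*(c^2 - 6*c + 5) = c*(c - 5)*(c - 3)*(c - 1)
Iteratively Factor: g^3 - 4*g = (g - 2)*(g^2 + 2*g) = g*(g - 2)*(g + 2)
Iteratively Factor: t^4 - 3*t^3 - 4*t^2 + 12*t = (t - 3)*(t^3 - 4*t) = (t - 3)*(t + 2)*(t^2 - 2*t) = (t - 3)*(t - 2)*(t + 2)*(t)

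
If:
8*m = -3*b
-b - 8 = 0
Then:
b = -8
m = 3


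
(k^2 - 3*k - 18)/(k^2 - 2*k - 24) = (k + 3)/(k + 4)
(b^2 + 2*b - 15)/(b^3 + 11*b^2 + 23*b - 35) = (b - 3)/(b^2 + 6*b - 7)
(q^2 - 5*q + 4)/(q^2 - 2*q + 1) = (q - 4)/(q - 1)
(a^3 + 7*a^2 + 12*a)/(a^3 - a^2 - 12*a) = (a + 4)/(a - 4)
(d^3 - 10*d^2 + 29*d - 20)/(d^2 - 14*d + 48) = (d^3 - 10*d^2 + 29*d - 20)/(d^2 - 14*d + 48)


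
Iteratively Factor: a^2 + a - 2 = (a - 1)*(a + 2)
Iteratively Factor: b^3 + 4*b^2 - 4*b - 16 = (b - 2)*(b^2 + 6*b + 8) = (b - 2)*(b + 2)*(b + 4)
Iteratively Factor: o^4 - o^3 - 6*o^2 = (o - 3)*(o^3 + 2*o^2) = o*(o - 3)*(o^2 + 2*o) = o^2*(o - 3)*(o + 2)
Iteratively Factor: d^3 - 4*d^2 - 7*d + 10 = (d + 2)*(d^2 - 6*d + 5) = (d - 5)*(d + 2)*(d - 1)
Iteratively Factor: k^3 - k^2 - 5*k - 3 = (k + 1)*(k^2 - 2*k - 3) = (k + 1)^2*(k - 3)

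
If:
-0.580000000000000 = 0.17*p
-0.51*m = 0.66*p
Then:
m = 4.42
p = -3.41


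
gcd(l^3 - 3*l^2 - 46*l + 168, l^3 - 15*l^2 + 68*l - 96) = l - 4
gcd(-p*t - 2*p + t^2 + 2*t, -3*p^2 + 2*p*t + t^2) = p - t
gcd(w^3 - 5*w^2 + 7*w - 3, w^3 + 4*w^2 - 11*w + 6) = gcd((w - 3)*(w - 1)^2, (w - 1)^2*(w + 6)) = w^2 - 2*w + 1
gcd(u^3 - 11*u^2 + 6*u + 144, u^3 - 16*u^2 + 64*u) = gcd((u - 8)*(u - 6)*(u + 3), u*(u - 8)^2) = u - 8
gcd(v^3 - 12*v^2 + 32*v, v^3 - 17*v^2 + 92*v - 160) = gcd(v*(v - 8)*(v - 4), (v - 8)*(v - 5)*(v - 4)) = v^2 - 12*v + 32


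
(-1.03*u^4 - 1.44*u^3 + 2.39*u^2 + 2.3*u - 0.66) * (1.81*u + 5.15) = -1.8643*u^5 - 7.9109*u^4 - 3.0901*u^3 + 16.4715*u^2 + 10.6504*u - 3.399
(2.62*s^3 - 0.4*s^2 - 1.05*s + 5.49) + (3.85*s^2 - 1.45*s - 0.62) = 2.62*s^3 + 3.45*s^2 - 2.5*s + 4.87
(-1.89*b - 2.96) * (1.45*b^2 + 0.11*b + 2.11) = -2.7405*b^3 - 4.4999*b^2 - 4.3135*b - 6.2456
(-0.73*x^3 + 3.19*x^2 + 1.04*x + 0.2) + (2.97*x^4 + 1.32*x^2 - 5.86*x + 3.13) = 2.97*x^4 - 0.73*x^3 + 4.51*x^2 - 4.82*x + 3.33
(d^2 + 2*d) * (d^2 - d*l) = d^4 - d^3*l + 2*d^3 - 2*d^2*l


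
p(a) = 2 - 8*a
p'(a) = -8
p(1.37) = -8.96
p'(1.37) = -8.00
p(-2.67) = 23.36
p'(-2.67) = -8.00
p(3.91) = -29.28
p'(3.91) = -8.00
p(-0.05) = 2.40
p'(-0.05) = -8.00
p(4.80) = -36.40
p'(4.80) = -8.00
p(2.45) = -17.60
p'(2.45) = -8.00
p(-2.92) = 25.36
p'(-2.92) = -8.00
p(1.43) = -9.44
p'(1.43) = -8.00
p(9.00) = -70.00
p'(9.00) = -8.00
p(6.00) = -46.00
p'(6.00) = -8.00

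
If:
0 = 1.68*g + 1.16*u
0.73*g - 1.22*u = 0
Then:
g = 0.00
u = 0.00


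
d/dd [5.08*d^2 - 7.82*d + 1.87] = 10.16*d - 7.82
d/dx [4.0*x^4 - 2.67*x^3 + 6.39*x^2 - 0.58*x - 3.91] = 16.0*x^3 - 8.01*x^2 + 12.78*x - 0.58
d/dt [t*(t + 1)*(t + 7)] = 3*t^2 + 16*t + 7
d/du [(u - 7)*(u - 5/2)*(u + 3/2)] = 3*u^2 - 16*u + 13/4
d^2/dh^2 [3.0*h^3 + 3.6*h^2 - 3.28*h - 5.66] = 18.0*h + 7.2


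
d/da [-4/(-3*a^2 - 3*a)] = 4*(-2*a - 1)/(3*a^2*(a + 1)^2)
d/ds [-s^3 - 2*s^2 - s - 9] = -3*s^2 - 4*s - 1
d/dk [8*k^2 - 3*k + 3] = 16*k - 3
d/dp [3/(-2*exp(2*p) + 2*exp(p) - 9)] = (12*exp(p) - 6)*exp(p)/(2*exp(2*p) - 2*exp(p) + 9)^2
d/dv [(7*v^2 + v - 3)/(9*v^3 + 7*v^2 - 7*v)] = (-63*v^4 - 18*v^3 + 25*v^2 + 42*v - 21)/(v^2*(81*v^4 + 126*v^3 - 77*v^2 - 98*v + 49))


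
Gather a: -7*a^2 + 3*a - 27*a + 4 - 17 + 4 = -7*a^2 - 24*a - 9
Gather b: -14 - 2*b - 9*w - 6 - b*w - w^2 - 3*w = b*(-w - 2) - w^2 - 12*w - 20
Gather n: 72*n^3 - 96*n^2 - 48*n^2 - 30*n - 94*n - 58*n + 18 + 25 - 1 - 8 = 72*n^3 - 144*n^2 - 182*n + 34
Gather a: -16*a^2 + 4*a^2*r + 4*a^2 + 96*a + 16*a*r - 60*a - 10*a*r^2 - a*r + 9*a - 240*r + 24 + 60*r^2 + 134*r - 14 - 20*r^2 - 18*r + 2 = a^2*(4*r - 12) + a*(-10*r^2 + 15*r + 45) + 40*r^2 - 124*r + 12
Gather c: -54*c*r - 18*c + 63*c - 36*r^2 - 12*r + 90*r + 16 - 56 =c*(45 - 54*r) - 36*r^2 + 78*r - 40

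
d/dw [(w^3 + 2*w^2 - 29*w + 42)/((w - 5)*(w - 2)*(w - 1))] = 2*(-5*w^2 + 26*w - 53)/(w^4 - 12*w^3 + 46*w^2 - 60*w + 25)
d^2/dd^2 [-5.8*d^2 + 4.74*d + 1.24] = -11.6000000000000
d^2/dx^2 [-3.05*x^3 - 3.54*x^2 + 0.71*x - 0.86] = -18.3*x - 7.08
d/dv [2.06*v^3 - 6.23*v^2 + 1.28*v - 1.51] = 6.18*v^2 - 12.46*v + 1.28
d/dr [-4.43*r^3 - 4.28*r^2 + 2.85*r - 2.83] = -13.29*r^2 - 8.56*r + 2.85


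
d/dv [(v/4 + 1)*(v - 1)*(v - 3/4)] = 3*v^2/4 + 9*v/8 - 25/16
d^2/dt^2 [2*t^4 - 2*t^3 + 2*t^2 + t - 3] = 24*t^2 - 12*t + 4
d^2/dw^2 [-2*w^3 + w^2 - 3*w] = 2 - 12*w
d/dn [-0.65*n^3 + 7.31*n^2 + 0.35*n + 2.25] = -1.95*n^2 + 14.62*n + 0.35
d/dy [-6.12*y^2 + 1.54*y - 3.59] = 1.54 - 12.24*y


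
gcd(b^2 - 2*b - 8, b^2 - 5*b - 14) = b + 2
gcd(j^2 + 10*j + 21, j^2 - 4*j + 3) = 1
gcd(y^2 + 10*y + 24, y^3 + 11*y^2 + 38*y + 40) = y + 4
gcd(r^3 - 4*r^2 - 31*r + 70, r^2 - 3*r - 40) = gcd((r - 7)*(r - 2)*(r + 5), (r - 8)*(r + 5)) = r + 5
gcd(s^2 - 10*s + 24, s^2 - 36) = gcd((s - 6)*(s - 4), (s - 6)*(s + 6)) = s - 6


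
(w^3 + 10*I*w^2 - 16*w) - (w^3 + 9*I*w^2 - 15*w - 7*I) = I*w^2 - w + 7*I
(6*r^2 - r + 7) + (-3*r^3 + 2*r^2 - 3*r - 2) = -3*r^3 + 8*r^2 - 4*r + 5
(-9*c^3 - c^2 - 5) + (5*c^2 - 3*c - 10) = -9*c^3 + 4*c^2 - 3*c - 15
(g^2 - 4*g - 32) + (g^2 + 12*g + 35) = 2*g^2 + 8*g + 3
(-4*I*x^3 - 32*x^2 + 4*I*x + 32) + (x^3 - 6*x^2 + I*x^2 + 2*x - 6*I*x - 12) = x^3 - 4*I*x^3 - 38*x^2 + I*x^2 + 2*x - 2*I*x + 20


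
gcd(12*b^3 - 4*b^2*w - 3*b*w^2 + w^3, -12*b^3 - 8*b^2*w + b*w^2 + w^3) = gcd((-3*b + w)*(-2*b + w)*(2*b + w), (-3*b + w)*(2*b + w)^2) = -6*b^2 - b*w + w^2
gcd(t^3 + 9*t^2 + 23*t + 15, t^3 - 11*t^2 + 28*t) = 1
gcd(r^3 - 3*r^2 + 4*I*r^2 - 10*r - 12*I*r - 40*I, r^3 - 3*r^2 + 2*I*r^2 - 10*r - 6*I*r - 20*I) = r^2 - 3*r - 10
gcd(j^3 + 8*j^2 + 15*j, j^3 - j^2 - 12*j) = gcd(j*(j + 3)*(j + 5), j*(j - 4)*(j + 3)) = j^2 + 3*j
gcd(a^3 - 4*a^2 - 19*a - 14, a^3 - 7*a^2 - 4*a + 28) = a^2 - 5*a - 14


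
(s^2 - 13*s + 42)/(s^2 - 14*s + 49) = (s - 6)/(s - 7)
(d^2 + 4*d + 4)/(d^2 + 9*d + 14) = (d + 2)/(d + 7)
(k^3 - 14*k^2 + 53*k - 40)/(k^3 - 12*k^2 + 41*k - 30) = (k - 8)/(k - 6)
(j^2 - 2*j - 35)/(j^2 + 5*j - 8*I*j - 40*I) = (j - 7)/(j - 8*I)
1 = 1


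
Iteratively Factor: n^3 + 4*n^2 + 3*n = (n + 1)*(n^2 + 3*n) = n*(n + 1)*(n + 3)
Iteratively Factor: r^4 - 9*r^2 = (r)*(r^3 - 9*r) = r^2*(r^2 - 9) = r^2*(r + 3)*(r - 3)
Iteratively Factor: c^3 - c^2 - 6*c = (c - 3)*(c^2 + 2*c) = c*(c - 3)*(c + 2)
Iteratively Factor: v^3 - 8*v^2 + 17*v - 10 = (v - 1)*(v^2 - 7*v + 10) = (v - 5)*(v - 1)*(v - 2)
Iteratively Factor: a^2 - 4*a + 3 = (a - 3)*(a - 1)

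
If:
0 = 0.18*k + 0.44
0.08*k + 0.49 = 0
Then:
No Solution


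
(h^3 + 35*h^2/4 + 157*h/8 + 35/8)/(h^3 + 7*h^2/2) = 1 + 21/(4*h) + 5/(4*h^2)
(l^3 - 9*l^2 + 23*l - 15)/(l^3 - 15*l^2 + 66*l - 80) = (l^2 - 4*l + 3)/(l^2 - 10*l + 16)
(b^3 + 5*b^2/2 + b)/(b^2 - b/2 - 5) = b*(2*b + 1)/(2*b - 5)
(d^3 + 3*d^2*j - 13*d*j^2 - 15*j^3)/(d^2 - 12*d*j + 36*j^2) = (d^3 + 3*d^2*j - 13*d*j^2 - 15*j^3)/(d^2 - 12*d*j + 36*j^2)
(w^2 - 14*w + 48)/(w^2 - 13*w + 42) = (w - 8)/(w - 7)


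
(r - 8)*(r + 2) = r^2 - 6*r - 16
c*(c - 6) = c^2 - 6*c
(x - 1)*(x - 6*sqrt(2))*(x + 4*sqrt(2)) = x^3 - 2*sqrt(2)*x^2 - x^2 - 48*x + 2*sqrt(2)*x + 48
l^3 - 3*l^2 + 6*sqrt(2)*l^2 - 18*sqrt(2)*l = l*(l - 3)*(l + 6*sqrt(2))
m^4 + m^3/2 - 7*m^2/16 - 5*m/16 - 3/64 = (m - 3/4)*(m + 1/4)*(m + 1/2)^2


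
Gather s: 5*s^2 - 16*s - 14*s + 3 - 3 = 5*s^2 - 30*s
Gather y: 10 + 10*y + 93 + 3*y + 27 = 13*y + 130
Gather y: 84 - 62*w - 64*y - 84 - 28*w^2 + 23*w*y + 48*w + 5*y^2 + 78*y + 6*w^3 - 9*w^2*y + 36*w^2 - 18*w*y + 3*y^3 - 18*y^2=6*w^3 + 8*w^2 - 14*w + 3*y^3 - 13*y^2 + y*(-9*w^2 + 5*w + 14)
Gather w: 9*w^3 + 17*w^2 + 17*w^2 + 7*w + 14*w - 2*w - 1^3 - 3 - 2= 9*w^3 + 34*w^2 + 19*w - 6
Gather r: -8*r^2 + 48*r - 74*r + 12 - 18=-8*r^2 - 26*r - 6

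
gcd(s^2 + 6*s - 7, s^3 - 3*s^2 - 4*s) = 1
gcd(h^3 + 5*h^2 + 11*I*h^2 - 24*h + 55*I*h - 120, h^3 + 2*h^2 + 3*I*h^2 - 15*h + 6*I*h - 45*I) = h^2 + h*(5 + 3*I) + 15*I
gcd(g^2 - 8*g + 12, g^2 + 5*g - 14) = g - 2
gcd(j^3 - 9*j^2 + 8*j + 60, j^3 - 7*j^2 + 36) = j^2 - 4*j - 12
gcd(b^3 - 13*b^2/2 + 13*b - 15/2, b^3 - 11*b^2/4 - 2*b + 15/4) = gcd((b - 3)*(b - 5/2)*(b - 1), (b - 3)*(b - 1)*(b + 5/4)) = b^2 - 4*b + 3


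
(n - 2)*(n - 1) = n^2 - 3*n + 2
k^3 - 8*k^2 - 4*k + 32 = (k - 8)*(k - 2)*(k + 2)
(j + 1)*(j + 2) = j^2 + 3*j + 2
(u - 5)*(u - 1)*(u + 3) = u^3 - 3*u^2 - 13*u + 15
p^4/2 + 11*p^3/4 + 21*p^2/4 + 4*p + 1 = (p/2 + 1/2)*(p + 1/2)*(p + 2)^2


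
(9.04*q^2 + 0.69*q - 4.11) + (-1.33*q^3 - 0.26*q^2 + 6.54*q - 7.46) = -1.33*q^3 + 8.78*q^2 + 7.23*q - 11.57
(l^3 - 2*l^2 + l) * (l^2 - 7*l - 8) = l^5 - 9*l^4 + 7*l^3 + 9*l^2 - 8*l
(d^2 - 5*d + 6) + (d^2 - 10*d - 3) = 2*d^2 - 15*d + 3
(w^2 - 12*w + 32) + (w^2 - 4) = 2*w^2 - 12*w + 28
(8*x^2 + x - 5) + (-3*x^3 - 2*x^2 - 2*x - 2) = -3*x^3 + 6*x^2 - x - 7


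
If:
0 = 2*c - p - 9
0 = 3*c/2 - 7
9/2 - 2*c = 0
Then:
No Solution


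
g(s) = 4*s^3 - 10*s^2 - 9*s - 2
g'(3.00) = 39.00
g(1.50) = -24.50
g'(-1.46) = 45.78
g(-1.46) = -22.62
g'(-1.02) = 23.88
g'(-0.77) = 13.51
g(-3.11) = -191.05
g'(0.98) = -17.08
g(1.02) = -17.34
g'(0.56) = -16.44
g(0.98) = -16.66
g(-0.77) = -2.83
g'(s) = 12*s^2 - 20*s - 9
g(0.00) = -2.00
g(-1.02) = -7.47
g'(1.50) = -12.00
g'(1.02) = -16.92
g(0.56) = -9.47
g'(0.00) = -9.00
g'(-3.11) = 169.27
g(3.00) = -11.00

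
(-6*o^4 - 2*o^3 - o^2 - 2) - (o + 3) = -6*o^4 - 2*o^3 - o^2 - o - 5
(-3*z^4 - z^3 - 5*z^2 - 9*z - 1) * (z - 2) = -3*z^5 + 5*z^4 - 3*z^3 + z^2 + 17*z + 2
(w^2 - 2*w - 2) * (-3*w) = -3*w^3 + 6*w^2 + 6*w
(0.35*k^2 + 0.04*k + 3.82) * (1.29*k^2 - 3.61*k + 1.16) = 0.4515*k^4 - 1.2119*k^3 + 5.1894*k^2 - 13.7438*k + 4.4312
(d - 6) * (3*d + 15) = 3*d^2 - 3*d - 90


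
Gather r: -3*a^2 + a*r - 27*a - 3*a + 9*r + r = -3*a^2 - 30*a + r*(a + 10)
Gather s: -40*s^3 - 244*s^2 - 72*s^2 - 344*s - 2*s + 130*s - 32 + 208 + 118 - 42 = -40*s^3 - 316*s^2 - 216*s + 252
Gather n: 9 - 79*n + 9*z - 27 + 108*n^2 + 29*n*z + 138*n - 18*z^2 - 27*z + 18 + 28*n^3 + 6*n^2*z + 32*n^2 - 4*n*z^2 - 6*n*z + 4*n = 28*n^3 + n^2*(6*z + 140) + n*(-4*z^2 + 23*z + 63) - 18*z^2 - 18*z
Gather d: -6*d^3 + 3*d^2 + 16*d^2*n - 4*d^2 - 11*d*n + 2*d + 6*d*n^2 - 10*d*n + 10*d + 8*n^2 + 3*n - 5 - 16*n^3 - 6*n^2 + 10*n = -6*d^3 + d^2*(16*n - 1) + d*(6*n^2 - 21*n + 12) - 16*n^3 + 2*n^2 + 13*n - 5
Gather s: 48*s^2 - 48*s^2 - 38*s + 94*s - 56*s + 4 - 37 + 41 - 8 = 0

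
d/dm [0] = 0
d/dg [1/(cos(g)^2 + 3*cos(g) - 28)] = (2*cos(g) + 3)*sin(g)/(cos(g)^2 + 3*cos(g) - 28)^2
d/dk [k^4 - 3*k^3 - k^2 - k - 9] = 4*k^3 - 9*k^2 - 2*k - 1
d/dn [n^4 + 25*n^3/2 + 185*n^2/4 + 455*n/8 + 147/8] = 4*n^3 + 75*n^2/2 + 185*n/2 + 455/8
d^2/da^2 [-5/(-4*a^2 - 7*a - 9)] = 10*(-16*a^2 - 28*a + (8*a + 7)^2 - 36)/(4*a^2 + 7*a + 9)^3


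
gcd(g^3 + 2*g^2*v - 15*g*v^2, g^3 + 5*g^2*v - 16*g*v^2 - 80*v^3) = g + 5*v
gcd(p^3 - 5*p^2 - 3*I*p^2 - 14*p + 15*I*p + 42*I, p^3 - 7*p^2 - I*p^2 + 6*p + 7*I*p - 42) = p^2 + p*(-7 - 3*I) + 21*I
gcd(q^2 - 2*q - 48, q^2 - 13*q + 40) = q - 8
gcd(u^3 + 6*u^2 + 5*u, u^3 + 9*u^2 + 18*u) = u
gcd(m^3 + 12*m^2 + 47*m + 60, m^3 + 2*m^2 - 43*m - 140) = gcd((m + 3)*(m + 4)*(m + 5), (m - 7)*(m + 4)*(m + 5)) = m^2 + 9*m + 20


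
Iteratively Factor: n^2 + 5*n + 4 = (n + 1)*(n + 4)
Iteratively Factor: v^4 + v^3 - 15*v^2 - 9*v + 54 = (v - 2)*(v^3 + 3*v^2 - 9*v - 27) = (v - 3)*(v - 2)*(v^2 + 6*v + 9) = (v - 3)*(v - 2)*(v + 3)*(v + 3)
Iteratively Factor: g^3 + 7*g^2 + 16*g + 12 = (g + 2)*(g^2 + 5*g + 6) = (g + 2)*(g + 3)*(g + 2)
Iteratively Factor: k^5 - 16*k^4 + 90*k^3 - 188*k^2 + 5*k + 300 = (k - 3)*(k^4 - 13*k^3 + 51*k^2 - 35*k - 100) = (k - 4)*(k - 3)*(k^3 - 9*k^2 + 15*k + 25) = (k - 5)*(k - 4)*(k - 3)*(k^2 - 4*k - 5) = (k - 5)*(k - 4)*(k - 3)*(k + 1)*(k - 5)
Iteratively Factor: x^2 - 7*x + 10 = (x - 5)*(x - 2)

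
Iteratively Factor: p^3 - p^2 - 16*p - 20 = (p + 2)*(p^2 - 3*p - 10) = (p + 2)^2*(p - 5)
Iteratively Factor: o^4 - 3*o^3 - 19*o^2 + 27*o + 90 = (o + 3)*(o^3 - 6*o^2 - o + 30) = (o + 2)*(o + 3)*(o^2 - 8*o + 15) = (o - 3)*(o + 2)*(o + 3)*(o - 5)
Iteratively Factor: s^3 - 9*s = (s + 3)*(s^2 - 3*s) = (s - 3)*(s + 3)*(s)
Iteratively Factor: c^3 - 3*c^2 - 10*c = (c)*(c^2 - 3*c - 10) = c*(c + 2)*(c - 5)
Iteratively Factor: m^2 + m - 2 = (m + 2)*(m - 1)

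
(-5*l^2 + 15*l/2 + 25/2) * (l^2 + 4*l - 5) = -5*l^4 - 25*l^3/2 + 135*l^2/2 + 25*l/2 - 125/2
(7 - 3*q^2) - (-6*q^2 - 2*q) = 3*q^2 + 2*q + 7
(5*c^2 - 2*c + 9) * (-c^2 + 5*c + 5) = -5*c^4 + 27*c^3 + 6*c^2 + 35*c + 45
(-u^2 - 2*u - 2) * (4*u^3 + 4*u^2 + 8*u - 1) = -4*u^5 - 12*u^4 - 24*u^3 - 23*u^2 - 14*u + 2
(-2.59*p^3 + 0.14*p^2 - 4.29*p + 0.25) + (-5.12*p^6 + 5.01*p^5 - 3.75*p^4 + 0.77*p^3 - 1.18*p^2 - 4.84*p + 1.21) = -5.12*p^6 + 5.01*p^5 - 3.75*p^4 - 1.82*p^3 - 1.04*p^2 - 9.13*p + 1.46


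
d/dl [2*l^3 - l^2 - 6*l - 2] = 6*l^2 - 2*l - 6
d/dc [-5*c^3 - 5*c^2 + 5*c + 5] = -15*c^2 - 10*c + 5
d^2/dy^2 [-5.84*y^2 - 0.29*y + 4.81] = -11.6800000000000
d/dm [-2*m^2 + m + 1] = 1 - 4*m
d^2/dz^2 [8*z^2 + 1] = 16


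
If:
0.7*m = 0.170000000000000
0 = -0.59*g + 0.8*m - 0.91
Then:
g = -1.21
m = 0.24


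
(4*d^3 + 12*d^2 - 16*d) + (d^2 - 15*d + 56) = 4*d^3 + 13*d^2 - 31*d + 56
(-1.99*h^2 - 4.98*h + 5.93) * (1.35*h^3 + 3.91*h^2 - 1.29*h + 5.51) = -2.6865*h^5 - 14.5039*h^4 - 8.8992*h^3 + 18.6456*h^2 - 35.0895*h + 32.6743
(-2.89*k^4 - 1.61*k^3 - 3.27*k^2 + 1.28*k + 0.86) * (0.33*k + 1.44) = -0.9537*k^5 - 4.6929*k^4 - 3.3975*k^3 - 4.2864*k^2 + 2.127*k + 1.2384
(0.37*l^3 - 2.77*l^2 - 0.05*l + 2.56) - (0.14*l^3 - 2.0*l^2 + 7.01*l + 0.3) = 0.23*l^3 - 0.77*l^2 - 7.06*l + 2.26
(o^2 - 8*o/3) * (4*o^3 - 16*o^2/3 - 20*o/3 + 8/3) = 4*o^5 - 16*o^4 + 68*o^3/9 + 184*o^2/9 - 64*o/9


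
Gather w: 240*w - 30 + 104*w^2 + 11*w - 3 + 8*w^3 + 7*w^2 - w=8*w^3 + 111*w^2 + 250*w - 33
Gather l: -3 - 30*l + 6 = 3 - 30*l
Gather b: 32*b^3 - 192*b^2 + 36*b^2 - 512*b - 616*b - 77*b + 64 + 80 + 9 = 32*b^3 - 156*b^2 - 1205*b + 153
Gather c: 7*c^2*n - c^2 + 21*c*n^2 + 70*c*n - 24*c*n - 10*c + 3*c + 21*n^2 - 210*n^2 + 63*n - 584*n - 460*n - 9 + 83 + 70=c^2*(7*n - 1) + c*(21*n^2 + 46*n - 7) - 189*n^2 - 981*n + 144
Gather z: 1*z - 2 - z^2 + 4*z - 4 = -z^2 + 5*z - 6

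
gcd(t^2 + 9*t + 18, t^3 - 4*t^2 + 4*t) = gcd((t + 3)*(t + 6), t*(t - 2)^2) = 1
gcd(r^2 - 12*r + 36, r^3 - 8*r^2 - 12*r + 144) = r^2 - 12*r + 36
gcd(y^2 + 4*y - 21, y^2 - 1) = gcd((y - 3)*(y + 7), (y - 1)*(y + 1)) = 1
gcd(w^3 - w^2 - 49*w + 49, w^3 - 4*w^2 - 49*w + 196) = w^2 - 49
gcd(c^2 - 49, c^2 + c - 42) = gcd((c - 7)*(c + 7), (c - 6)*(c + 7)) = c + 7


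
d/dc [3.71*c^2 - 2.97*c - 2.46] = 7.42*c - 2.97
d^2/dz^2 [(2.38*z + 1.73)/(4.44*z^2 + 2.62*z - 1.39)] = ((2.38*z + 1.73)*(8.88*z + 2.62)*(17.76*z + 5.24) - (63.4032*z + 27.8336)*(4.44*z^2 + 2.62*z - 1.39))/(4.44*z^2 + 2.62*z - 1.39)^3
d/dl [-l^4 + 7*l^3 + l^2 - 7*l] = -4*l^3 + 21*l^2 + 2*l - 7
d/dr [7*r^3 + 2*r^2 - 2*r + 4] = 21*r^2 + 4*r - 2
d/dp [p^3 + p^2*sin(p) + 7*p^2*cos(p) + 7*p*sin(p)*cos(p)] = -7*p^2*sin(p) + p^2*cos(p) + 3*p^2 + 2*p*sin(p) + 14*p*cos(p) + 7*p*cos(2*p) + 7*sin(2*p)/2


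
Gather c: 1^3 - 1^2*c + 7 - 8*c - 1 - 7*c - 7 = -16*c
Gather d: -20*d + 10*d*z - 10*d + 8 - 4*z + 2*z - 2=d*(10*z - 30) - 2*z + 6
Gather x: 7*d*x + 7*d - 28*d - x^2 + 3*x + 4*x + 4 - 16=-21*d - x^2 + x*(7*d + 7) - 12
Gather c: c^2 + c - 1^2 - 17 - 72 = c^2 + c - 90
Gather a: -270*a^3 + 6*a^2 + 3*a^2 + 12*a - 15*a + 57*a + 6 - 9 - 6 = -270*a^3 + 9*a^2 + 54*a - 9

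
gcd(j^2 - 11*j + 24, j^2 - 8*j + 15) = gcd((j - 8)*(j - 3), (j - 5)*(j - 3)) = j - 3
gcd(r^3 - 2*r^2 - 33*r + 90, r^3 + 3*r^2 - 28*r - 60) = r^2 + r - 30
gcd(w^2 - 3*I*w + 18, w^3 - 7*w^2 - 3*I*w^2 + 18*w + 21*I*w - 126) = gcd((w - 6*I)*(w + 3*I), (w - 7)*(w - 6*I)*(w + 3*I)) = w^2 - 3*I*w + 18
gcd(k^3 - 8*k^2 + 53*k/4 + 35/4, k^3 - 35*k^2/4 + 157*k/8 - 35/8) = k^2 - 17*k/2 + 35/2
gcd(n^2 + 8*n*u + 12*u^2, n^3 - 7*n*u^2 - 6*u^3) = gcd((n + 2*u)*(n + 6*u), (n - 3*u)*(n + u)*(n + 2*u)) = n + 2*u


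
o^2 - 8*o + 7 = (o - 7)*(o - 1)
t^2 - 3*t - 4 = (t - 4)*(t + 1)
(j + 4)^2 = j^2 + 8*j + 16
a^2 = a^2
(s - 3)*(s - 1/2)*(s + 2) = s^3 - 3*s^2/2 - 11*s/2 + 3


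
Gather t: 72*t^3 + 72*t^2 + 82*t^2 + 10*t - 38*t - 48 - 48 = 72*t^3 + 154*t^2 - 28*t - 96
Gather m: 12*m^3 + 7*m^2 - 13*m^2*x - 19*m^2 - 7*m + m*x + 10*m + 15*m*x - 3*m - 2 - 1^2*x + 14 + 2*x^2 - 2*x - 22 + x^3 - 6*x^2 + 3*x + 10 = 12*m^3 + m^2*(-13*x - 12) + 16*m*x + x^3 - 4*x^2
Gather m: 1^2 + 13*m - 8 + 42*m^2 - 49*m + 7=42*m^2 - 36*m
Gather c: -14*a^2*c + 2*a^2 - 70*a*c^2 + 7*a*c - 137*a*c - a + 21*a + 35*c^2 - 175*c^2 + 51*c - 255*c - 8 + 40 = 2*a^2 + 20*a + c^2*(-70*a - 140) + c*(-14*a^2 - 130*a - 204) + 32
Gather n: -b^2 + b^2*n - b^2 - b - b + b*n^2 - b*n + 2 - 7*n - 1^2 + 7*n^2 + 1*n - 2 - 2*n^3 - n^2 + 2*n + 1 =-2*b^2 - 2*b - 2*n^3 + n^2*(b + 6) + n*(b^2 - b - 4)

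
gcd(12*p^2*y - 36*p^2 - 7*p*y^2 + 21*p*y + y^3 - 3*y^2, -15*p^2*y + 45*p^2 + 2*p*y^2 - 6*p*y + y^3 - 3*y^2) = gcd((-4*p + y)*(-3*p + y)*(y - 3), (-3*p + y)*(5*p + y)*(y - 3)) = -3*p*y + 9*p + y^2 - 3*y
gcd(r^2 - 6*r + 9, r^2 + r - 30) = 1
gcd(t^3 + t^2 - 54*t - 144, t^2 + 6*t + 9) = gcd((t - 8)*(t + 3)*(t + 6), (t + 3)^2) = t + 3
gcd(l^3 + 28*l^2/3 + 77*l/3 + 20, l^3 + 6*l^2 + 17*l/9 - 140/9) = l + 5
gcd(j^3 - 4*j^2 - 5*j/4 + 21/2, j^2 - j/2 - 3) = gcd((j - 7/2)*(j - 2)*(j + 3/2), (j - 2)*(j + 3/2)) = j^2 - j/2 - 3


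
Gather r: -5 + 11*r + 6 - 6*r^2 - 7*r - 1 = -6*r^2 + 4*r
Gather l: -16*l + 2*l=-14*l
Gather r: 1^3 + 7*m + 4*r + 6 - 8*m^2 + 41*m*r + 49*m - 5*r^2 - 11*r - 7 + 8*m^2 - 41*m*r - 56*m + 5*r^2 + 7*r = 0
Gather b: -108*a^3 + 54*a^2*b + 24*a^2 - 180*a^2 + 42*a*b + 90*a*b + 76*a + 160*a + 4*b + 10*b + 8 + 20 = -108*a^3 - 156*a^2 + 236*a + b*(54*a^2 + 132*a + 14) + 28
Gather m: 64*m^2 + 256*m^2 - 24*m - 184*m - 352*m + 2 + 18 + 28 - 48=320*m^2 - 560*m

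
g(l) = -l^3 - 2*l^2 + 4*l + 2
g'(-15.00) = -611.00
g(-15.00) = 2867.00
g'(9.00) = -275.00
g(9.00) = -853.00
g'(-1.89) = 0.84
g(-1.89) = -5.95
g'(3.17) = -38.83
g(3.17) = -37.27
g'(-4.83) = -46.67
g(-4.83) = 48.70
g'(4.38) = -71.07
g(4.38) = -102.88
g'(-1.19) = 4.51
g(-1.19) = -3.91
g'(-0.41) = 5.14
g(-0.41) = 0.09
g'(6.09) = -131.62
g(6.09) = -273.68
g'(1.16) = -4.68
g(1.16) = 2.39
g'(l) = -3*l^2 - 4*l + 4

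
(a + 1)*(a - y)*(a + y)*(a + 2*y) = a^4 + 2*a^3*y + a^3 - a^2*y^2 + 2*a^2*y - 2*a*y^3 - a*y^2 - 2*y^3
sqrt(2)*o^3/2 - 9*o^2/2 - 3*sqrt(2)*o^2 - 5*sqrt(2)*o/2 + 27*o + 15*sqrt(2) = (o - 6)*(o - 5*sqrt(2))*(sqrt(2)*o/2 + 1/2)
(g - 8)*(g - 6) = g^2 - 14*g + 48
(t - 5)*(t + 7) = t^2 + 2*t - 35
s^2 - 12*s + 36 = (s - 6)^2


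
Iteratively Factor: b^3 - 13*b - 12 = (b + 3)*(b^2 - 3*b - 4) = (b - 4)*(b + 3)*(b + 1)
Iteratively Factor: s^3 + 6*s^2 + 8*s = (s + 2)*(s^2 + 4*s) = (s + 2)*(s + 4)*(s)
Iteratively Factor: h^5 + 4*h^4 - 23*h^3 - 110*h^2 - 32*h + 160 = (h - 1)*(h^4 + 5*h^3 - 18*h^2 - 128*h - 160) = (h - 1)*(h + 4)*(h^3 + h^2 - 22*h - 40) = (h - 5)*(h - 1)*(h + 4)*(h^2 + 6*h + 8) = (h - 5)*(h - 1)*(h + 4)^2*(h + 2)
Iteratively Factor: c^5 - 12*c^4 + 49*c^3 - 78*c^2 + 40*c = (c - 5)*(c^4 - 7*c^3 + 14*c^2 - 8*c) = (c - 5)*(c - 4)*(c^3 - 3*c^2 + 2*c) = c*(c - 5)*(c - 4)*(c^2 - 3*c + 2) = c*(c - 5)*(c - 4)*(c - 1)*(c - 2)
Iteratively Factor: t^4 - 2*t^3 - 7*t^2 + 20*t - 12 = (t - 2)*(t^3 - 7*t + 6) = (t - 2)*(t + 3)*(t^2 - 3*t + 2) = (t - 2)^2*(t + 3)*(t - 1)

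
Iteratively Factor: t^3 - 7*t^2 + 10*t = (t - 2)*(t^2 - 5*t) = t*(t - 2)*(t - 5)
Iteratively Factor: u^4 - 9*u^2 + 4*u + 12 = (u + 3)*(u^3 - 3*u^2 + 4) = (u - 2)*(u + 3)*(u^2 - u - 2) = (u - 2)*(u + 1)*(u + 3)*(u - 2)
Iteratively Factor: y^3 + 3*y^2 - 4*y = (y + 4)*(y^2 - y) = (y - 1)*(y + 4)*(y)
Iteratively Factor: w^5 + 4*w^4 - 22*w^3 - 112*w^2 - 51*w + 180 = (w - 1)*(w^4 + 5*w^3 - 17*w^2 - 129*w - 180) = (w - 1)*(w + 4)*(w^3 + w^2 - 21*w - 45) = (w - 5)*(w - 1)*(w + 4)*(w^2 + 6*w + 9) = (w - 5)*(w - 1)*(w + 3)*(w + 4)*(w + 3)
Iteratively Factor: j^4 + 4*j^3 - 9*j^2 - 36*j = (j)*(j^3 + 4*j^2 - 9*j - 36) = j*(j + 3)*(j^2 + j - 12) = j*(j - 3)*(j + 3)*(j + 4)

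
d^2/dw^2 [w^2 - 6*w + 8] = 2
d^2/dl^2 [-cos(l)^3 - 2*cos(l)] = (5 - 9*sin(l)^2)*cos(l)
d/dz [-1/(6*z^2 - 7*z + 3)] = (12*z - 7)/(6*z^2 - 7*z + 3)^2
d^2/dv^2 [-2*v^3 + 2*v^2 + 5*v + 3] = 4 - 12*v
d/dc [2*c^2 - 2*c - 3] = 4*c - 2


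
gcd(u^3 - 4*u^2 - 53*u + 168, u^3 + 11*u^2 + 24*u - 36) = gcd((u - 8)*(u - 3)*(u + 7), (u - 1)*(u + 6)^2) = 1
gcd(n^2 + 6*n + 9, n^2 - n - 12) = n + 3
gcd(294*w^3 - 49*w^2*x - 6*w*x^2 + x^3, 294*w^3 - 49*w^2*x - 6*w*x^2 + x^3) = 294*w^3 - 49*w^2*x - 6*w*x^2 + x^3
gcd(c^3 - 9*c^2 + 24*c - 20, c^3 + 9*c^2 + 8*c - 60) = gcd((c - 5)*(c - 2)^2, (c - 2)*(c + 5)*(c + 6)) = c - 2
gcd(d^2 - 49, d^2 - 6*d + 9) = 1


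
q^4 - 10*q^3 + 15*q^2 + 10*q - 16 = (q - 8)*(q - 2)*(q - 1)*(q + 1)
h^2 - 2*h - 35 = (h - 7)*(h + 5)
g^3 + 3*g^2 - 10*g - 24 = (g - 3)*(g + 2)*(g + 4)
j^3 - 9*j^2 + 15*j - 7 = (j - 7)*(j - 1)^2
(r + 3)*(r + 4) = r^2 + 7*r + 12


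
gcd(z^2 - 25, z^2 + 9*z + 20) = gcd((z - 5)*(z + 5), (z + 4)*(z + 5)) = z + 5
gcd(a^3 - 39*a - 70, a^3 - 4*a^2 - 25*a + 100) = a + 5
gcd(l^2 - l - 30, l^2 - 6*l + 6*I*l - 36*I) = l - 6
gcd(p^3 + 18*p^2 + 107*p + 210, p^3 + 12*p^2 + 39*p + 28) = p + 7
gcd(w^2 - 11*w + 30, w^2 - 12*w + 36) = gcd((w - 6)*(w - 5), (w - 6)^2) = w - 6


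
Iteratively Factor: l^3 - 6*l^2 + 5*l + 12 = (l - 4)*(l^2 - 2*l - 3) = (l - 4)*(l - 3)*(l + 1)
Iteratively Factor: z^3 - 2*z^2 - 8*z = (z)*(z^2 - 2*z - 8) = z*(z - 4)*(z + 2)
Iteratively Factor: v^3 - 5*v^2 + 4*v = (v - 1)*(v^2 - 4*v) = v*(v - 1)*(v - 4)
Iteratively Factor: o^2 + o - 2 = (o - 1)*(o + 2)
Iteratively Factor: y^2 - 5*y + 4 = (y - 1)*(y - 4)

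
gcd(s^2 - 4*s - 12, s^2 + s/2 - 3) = s + 2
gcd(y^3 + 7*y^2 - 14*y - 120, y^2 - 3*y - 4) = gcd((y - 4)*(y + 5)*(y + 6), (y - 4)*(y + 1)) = y - 4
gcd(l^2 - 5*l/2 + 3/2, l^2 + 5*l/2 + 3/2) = 1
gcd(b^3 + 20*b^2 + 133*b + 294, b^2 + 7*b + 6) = b + 6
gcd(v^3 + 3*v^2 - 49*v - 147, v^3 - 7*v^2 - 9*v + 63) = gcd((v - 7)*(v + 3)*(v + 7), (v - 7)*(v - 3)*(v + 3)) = v^2 - 4*v - 21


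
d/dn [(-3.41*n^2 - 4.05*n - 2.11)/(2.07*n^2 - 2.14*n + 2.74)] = (15.6809*n^2 - 9.9514*n - 15.6124)/(4.2849*n^4 - 8.8596*n^3 + 15.9232*n^2 - 11.7272*n + 7.5076)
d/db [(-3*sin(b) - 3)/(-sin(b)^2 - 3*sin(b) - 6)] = 3*(-sin(b)^2 - 2*sin(b) + 3)*cos(b)/(sin(b)^2 + 3*sin(b) + 6)^2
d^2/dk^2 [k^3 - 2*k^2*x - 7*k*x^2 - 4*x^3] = 6*k - 4*x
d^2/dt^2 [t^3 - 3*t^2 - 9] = 6*t - 6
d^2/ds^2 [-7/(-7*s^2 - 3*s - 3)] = 14*(-49*s^2 - 21*s + (14*s + 3)^2 - 21)/(7*s^2 + 3*s + 3)^3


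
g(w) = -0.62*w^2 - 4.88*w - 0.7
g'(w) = -1.24*w - 4.88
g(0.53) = -3.46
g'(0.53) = -5.54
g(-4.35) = 8.80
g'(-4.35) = 0.51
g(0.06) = -1.00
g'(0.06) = -4.95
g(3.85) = -28.68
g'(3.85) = -9.65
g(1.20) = -7.45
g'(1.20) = -6.37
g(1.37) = -8.55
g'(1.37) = -6.58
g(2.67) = -18.15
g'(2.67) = -8.19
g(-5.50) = 7.38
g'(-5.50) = 1.94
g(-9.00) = -7.00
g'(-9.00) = 6.28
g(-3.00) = 8.36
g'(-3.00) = -1.16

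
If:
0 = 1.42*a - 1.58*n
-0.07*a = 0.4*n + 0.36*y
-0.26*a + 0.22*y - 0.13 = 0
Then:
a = -0.25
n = -0.22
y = 0.30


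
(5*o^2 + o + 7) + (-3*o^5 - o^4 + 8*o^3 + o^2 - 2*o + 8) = -3*o^5 - o^4 + 8*o^3 + 6*o^2 - o + 15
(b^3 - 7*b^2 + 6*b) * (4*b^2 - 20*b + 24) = 4*b^5 - 48*b^4 + 188*b^3 - 288*b^2 + 144*b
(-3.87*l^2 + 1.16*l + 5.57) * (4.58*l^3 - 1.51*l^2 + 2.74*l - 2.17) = -17.7246*l^5 + 11.1565*l^4 + 13.1552*l^3 + 3.1656*l^2 + 12.7446*l - 12.0869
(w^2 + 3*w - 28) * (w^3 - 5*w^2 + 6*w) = w^5 - 2*w^4 - 37*w^3 + 158*w^2 - 168*w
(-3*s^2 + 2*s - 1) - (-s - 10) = -3*s^2 + 3*s + 9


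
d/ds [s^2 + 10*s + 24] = 2*s + 10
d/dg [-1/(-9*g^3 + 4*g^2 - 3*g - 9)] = (-27*g^2 + 8*g - 3)/(9*g^3 - 4*g^2 + 3*g + 9)^2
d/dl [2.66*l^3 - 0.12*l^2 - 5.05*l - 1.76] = 7.98*l^2 - 0.24*l - 5.05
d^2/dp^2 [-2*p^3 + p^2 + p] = 2 - 12*p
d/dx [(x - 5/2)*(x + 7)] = 2*x + 9/2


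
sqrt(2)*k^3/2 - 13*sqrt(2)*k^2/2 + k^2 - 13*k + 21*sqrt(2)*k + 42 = (k - 7)*(k - 6)*(sqrt(2)*k/2 + 1)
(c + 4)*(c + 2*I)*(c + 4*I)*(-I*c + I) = -I*c^4 + 6*c^3 - 3*I*c^3 + 18*c^2 + 12*I*c^2 - 24*c + 24*I*c - 32*I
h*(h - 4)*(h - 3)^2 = h^4 - 10*h^3 + 33*h^2 - 36*h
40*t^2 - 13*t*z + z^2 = (-8*t + z)*(-5*t + z)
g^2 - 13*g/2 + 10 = (g - 4)*(g - 5/2)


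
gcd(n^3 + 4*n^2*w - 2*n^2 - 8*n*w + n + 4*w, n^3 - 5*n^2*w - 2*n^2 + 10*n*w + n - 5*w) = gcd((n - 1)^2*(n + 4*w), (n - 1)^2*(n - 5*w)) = n^2 - 2*n + 1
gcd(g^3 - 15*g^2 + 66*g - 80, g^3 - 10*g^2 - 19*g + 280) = g - 8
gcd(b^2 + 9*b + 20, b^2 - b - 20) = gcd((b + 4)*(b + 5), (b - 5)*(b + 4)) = b + 4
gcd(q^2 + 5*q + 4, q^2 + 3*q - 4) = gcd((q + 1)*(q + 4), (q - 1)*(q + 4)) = q + 4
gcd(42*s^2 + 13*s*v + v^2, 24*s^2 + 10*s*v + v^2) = 6*s + v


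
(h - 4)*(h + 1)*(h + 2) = h^3 - h^2 - 10*h - 8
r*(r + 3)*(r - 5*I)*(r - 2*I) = r^4 + 3*r^3 - 7*I*r^3 - 10*r^2 - 21*I*r^2 - 30*r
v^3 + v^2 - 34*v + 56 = (v - 4)*(v - 2)*(v + 7)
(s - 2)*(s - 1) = s^2 - 3*s + 2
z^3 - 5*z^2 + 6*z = z*(z - 3)*(z - 2)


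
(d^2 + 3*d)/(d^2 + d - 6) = d/(d - 2)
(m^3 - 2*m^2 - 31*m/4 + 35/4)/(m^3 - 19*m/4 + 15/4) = (2*m - 7)/(2*m - 3)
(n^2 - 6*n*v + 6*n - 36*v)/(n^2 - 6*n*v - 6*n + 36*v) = (n + 6)/(n - 6)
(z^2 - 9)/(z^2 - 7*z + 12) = (z + 3)/(z - 4)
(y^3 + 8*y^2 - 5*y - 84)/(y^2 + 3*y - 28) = (y^2 + y - 12)/(y - 4)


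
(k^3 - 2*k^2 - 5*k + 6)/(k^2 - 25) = (k^3 - 2*k^2 - 5*k + 6)/(k^2 - 25)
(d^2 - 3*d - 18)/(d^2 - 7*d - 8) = (-d^2 + 3*d + 18)/(-d^2 + 7*d + 8)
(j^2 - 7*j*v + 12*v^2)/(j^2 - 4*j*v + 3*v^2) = (-j + 4*v)/(-j + v)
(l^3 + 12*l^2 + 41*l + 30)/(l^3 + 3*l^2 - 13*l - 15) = (l + 6)/(l - 3)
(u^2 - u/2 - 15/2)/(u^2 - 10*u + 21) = (u + 5/2)/(u - 7)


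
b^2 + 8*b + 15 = (b + 3)*(b + 5)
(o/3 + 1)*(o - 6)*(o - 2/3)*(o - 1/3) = o^4/3 - 4*o^3/3 - 133*o^2/27 + 52*o/9 - 4/3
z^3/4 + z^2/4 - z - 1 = (z/4 + 1/4)*(z - 2)*(z + 2)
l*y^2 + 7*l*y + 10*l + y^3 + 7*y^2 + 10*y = (l + y)*(y + 2)*(y + 5)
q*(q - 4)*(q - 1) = q^3 - 5*q^2 + 4*q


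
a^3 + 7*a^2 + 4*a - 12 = (a - 1)*(a + 2)*(a + 6)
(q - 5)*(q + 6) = q^2 + q - 30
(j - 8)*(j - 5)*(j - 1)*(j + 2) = j^4 - 12*j^3 + 25*j^2 + 66*j - 80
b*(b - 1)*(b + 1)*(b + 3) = b^4 + 3*b^3 - b^2 - 3*b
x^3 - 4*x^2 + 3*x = x*(x - 3)*(x - 1)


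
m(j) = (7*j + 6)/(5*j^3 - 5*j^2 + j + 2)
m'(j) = (7*j + 6)*(-15*j^2 + 10*j - 1)/(5*j^3 - 5*j^2 + j + 2)^2 + 7/(5*j^3 - 5*j^2 + j + 2) = (35*j^3 - 35*j^2 + 7*j - (7*j + 6)*(15*j^2 - 10*j + 1) + 14)/(5*j^3 - 5*j^2 + j + 2)^2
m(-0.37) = 4.93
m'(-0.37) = -37.95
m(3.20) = 0.24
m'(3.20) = -0.19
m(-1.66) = 0.15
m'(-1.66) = 0.06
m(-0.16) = 2.88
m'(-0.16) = -0.95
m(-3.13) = 0.08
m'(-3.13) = 0.03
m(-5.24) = 0.04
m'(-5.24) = 0.01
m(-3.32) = 0.07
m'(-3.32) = 0.03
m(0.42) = 4.68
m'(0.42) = 5.03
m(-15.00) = 0.01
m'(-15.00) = 0.00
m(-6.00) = 0.03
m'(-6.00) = 0.01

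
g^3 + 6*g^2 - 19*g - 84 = (g - 4)*(g + 3)*(g + 7)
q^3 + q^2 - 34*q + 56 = (q - 4)*(q - 2)*(q + 7)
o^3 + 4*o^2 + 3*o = o*(o + 1)*(o + 3)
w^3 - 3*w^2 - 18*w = w*(w - 6)*(w + 3)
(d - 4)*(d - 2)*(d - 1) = d^3 - 7*d^2 + 14*d - 8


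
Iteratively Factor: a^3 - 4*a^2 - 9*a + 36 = (a + 3)*(a^2 - 7*a + 12) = (a - 4)*(a + 3)*(a - 3)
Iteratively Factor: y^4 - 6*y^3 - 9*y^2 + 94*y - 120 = (y + 4)*(y^3 - 10*y^2 + 31*y - 30) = (y - 3)*(y + 4)*(y^2 - 7*y + 10) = (y - 3)*(y - 2)*(y + 4)*(y - 5)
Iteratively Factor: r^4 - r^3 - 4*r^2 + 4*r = (r - 1)*(r^3 - 4*r) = (r - 2)*(r - 1)*(r^2 + 2*r) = r*(r - 2)*(r - 1)*(r + 2)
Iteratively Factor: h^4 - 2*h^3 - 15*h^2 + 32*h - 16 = (h - 1)*(h^3 - h^2 - 16*h + 16) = (h - 4)*(h - 1)*(h^2 + 3*h - 4) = (h - 4)*(h - 1)*(h + 4)*(h - 1)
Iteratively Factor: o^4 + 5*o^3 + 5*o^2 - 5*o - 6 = (o - 1)*(o^3 + 6*o^2 + 11*o + 6) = (o - 1)*(o + 3)*(o^2 + 3*o + 2) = (o - 1)*(o + 2)*(o + 3)*(o + 1)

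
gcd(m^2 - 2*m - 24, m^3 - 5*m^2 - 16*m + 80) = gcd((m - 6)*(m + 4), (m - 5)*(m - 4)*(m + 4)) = m + 4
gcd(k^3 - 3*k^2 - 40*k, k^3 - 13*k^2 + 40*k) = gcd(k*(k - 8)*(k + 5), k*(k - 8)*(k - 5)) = k^2 - 8*k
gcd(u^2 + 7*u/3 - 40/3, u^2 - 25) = u + 5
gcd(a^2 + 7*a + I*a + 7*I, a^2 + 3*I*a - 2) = a + I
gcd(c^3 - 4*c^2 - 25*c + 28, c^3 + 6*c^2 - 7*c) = c - 1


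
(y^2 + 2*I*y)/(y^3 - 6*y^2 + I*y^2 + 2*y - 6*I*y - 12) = y/(y^2 - y*(6 + I) + 6*I)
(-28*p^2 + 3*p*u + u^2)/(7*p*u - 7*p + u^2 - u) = (-4*p + u)/(u - 1)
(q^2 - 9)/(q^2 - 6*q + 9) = (q + 3)/(q - 3)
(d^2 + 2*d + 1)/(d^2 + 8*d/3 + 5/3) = 3*(d + 1)/(3*d + 5)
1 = 1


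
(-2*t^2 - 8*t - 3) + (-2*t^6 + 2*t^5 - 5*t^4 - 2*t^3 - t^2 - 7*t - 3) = -2*t^6 + 2*t^5 - 5*t^4 - 2*t^3 - 3*t^2 - 15*t - 6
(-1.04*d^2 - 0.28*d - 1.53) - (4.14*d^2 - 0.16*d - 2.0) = -5.18*d^2 - 0.12*d + 0.47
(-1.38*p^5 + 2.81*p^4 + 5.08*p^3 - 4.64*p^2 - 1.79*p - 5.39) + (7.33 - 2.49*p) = -1.38*p^5 + 2.81*p^4 + 5.08*p^3 - 4.64*p^2 - 4.28*p + 1.94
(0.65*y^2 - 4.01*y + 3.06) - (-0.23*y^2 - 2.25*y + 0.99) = 0.88*y^2 - 1.76*y + 2.07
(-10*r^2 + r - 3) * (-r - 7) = 10*r^3 + 69*r^2 - 4*r + 21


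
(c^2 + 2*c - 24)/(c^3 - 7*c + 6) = (c^2 + 2*c - 24)/(c^3 - 7*c + 6)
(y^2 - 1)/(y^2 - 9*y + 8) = (y + 1)/(y - 8)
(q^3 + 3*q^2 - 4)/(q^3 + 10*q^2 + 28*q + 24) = (q - 1)/(q + 6)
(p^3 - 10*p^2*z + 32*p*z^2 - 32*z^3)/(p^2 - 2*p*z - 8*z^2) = (p^2 - 6*p*z + 8*z^2)/(p + 2*z)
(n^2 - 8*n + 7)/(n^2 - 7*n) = (n - 1)/n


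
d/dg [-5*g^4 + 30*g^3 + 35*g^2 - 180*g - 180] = -20*g^3 + 90*g^2 + 70*g - 180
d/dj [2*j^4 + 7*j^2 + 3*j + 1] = 8*j^3 + 14*j + 3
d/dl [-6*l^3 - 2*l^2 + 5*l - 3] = -18*l^2 - 4*l + 5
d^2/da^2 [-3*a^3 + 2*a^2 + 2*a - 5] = 4 - 18*a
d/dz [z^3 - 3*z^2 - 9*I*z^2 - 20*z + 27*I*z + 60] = 3*z^2 - 6*z - 18*I*z - 20 + 27*I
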